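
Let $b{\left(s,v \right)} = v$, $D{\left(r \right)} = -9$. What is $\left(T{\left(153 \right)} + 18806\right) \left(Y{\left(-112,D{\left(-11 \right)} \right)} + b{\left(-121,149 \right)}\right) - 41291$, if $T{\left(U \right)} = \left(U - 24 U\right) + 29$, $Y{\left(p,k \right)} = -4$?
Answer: $2179529$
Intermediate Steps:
$T{\left(U \right)} = 29 - 23 U$ ($T{\left(U \right)} = - 23 U + 29 = 29 - 23 U$)
$\left(T{\left(153 \right)} + 18806\right) \left(Y{\left(-112,D{\left(-11 \right)} \right)} + b{\left(-121,149 \right)}\right) - 41291 = \left(\left(29 - 3519\right) + 18806\right) \left(-4 + 149\right) - 41291 = \left(\left(29 - 3519\right) + 18806\right) 145 - 41291 = \left(-3490 + 18806\right) 145 - 41291 = 15316 \cdot 145 - 41291 = 2220820 - 41291 = 2179529$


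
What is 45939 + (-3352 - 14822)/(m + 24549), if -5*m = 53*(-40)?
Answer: 88247421/1921 ≈ 45938.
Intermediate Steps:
m = 424 (m = -53*(-40)/5 = -⅕*(-2120) = 424)
45939 + (-3352 - 14822)/(m + 24549) = 45939 + (-3352 - 14822)/(424 + 24549) = 45939 - 18174/24973 = 45939 - 18174*1/24973 = 45939 - 1398/1921 = 88247421/1921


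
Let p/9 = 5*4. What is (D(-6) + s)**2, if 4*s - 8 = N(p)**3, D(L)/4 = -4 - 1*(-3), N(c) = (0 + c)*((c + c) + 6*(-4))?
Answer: 3058797399572892114321408004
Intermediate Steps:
p = 180 (p = 9*(5*4) = 9*20 = 180)
N(c) = c*(-24 + 2*c) (N(c) = c*(2*c - 24) = c*(-24 + 2*c))
D(L) = -4 (D(L) = 4*(-4 - 1*(-3)) = 4*(-4 + 3) = 4*(-1) = -4)
s = 55306395648002 (s = 2 + (2*180*(-12 + 180))**3/4 = 2 + (2*180*168)**3/4 = 2 + (1/4)*60480**3 = 2 + (1/4)*221225582592000 = 2 + 55306395648000 = 55306395648002)
(D(-6) + s)**2 = (-4 + 55306395648002)**2 = 55306395647998**2 = 3058797399572892114321408004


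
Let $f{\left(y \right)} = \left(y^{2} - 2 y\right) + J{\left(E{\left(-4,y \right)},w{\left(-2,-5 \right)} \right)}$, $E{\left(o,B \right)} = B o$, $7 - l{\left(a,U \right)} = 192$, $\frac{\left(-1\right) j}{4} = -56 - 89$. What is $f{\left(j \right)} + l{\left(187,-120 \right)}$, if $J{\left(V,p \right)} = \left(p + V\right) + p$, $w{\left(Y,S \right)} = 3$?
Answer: $332741$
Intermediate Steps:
$j = 580$ ($j = - 4 \left(-56 - 89\right) = \left(-4\right) \left(-145\right) = 580$)
$l{\left(a,U \right)} = -185$ ($l{\left(a,U \right)} = 7 - 192 = -185$)
$J{\left(V,p \right)} = V + 2 p$ ($J{\left(V,p \right)} = \left(V + p\right) + p = V + 2 p$)
$f{\left(y \right)} = 6 + y^{2} - 6 y$ ($f{\left(y \right)} = \left(y^{2} - 2 y\right) + \left(y \left(-4\right) + 2 \cdot 3\right) = \left(y^{2} - 2 y\right) - \left(-6 + 4 y\right) = 6 + y^{2} - 6 y$)
$f{\left(j \right)} + l{\left(187,-120 \right)} = \left(6 + 580^{2} - 3480\right) - 185 = \left(6 + 336400 - 3480\right) - 185 = 332926 - 185 = 332741$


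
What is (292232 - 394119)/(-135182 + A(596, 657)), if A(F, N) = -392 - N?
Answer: 101887/136231 ≈ 0.74790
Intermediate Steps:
(292232 - 394119)/(-135182 + A(596, 657)) = (292232 - 394119)/(-135182 + (-392 - 1*657)) = -101887/(-135182 + (-392 - 657)) = -101887/(-135182 - 1049) = -101887/(-136231) = -101887*(-1/136231) = 101887/136231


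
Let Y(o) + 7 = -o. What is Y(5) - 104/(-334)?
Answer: -1952/167 ≈ -11.689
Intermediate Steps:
Y(o) = -7 - o
Y(5) - 104/(-334) = (-7 - 1*5) - 104/(-334) = (-7 - 5) - 104*(-1/334) = -12 + 52/167 = -1952/167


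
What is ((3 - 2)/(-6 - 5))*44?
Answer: -4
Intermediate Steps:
((3 - 2)/(-6 - 5))*44 = (1/(-11))*44 = (1*(-1/11))*44 = -1/11*44 = -4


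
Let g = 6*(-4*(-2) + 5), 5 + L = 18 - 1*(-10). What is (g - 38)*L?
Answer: 920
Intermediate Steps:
L = 23 (L = -5 + (18 - 1*(-10)) = -5 + (18 + 10) = -5 + 28 = 23)
g = 78 (g = 6*(8 + 5) = 6*13 = 78)
(g - 38)*L = (78 - 38)*23 = 40*23 = 920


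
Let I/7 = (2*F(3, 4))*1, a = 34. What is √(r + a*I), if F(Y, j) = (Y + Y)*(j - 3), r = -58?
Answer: √2798 ≈ 52.896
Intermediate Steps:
F(Y, j) = 2*Y*(-3 + j) (F(Y, j) = (2*Y)*(-3 + j) = 2*Y*(-3 + j))
I = 84 (I = 7*((2*(2*3*(-3 + 4)))*1) = 7*((2*(2*3*1))*1) = 7*((2*6)*1) = 7*(12*1) = 7*12 = 84)
√(r + a*I) = √(-58 + 34*84) = √(-58 + 2856) = √2798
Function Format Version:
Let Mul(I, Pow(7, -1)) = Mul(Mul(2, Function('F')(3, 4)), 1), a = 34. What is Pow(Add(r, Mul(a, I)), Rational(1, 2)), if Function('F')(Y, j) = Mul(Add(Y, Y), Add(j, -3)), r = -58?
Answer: Pow(2798, Rational(1, 2)) ≈ 52.896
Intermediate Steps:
Function('F')(Y, j) = Mul(2, Y, Add(-3, j)) (Function('F')(Y, j) = Mul(Mul(2, Y), Add(-3, j)) = Mul(2, Y, Add(-3, j)))
I = 84 (I = Mul(7, Mul(Mul(2, Mul(2, 3, Add(-3, 4))), 1)) = Mul(7, Mul(Mul(2, Mul(2, 3, 1)), 1)) = Mul(7, Mul(Mul(2, 6), 1)) = Mul(7, Mul(12, 1)) = Mul(7, 12) = 84)
Pow(Add(r, Mul(a, I)), Rational(1, 2)) = Pow(Add(-58, Mul(34, 84)), Rational(1, 2)) = Pow(Add(-58, 2856), Rational(1, 2)) = Pow(2798, Rational(1, 2))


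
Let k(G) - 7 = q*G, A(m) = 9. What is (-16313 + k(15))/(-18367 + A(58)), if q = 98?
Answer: 7418/9179 ≈ 0.80815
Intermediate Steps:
k(G) = 7 + 98*G
(-16313 + k(15))/(-18367 + A(58)) = (-16313 + (7 + 98*15))/(-18367 + 9) = (-16313 + (7 + 1470))/(-18358) = (-16313 + 1477)*(-1/18358) = -14836*(-1/18358) = 7418/9179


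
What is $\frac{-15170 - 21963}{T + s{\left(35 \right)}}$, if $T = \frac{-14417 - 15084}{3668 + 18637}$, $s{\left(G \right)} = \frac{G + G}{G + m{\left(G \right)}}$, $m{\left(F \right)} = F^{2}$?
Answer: $\frac{4969509390}{169571} \approx 29306.0$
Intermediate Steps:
$s{\left(G \right)} = \frac{2 G}{G + G^{2}}$ ($s{\left(G \right)} = \frac{G + G}{G + G^{2}} = \frac{2 G}{G + G^{2}}$)
$T = - \frac{29501}{22305} \approx -1.3226$
$\frac{-15170 - 21963}{T + s{\left(35 \right)}} = \frac{-15170 - 21963}{- \frac{29501}{22305} + \frac{2}{1 + 35}} = - \frac{37133}{- \frac{29501}{22305} + \frac{2}{36}} = - \frac{37133}{- \frac{29501}{22305} + 2 \cdot \frac{1}{36}} = - \frac{37133}{- \frac{29501}{22305} + \frac{1}{18}} = - \frac{37133}{- \frac{169571}{133830}} = \left(-37133\right) \left(- \frac{133830}{169571}\right) = \frac{4969509390}{169571}$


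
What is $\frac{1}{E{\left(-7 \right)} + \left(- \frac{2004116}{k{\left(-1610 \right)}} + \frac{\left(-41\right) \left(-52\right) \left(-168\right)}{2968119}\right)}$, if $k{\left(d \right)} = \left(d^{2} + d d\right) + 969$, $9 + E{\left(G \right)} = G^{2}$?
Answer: $\frac{66624236481}{2631178732532} \approx 0.025321$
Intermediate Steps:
$E{\left(G \right)} = -9 + G^{2}$
$k{\left(d \right)} = 969 + 2 d^{2}$ ($k{\left(d \right)} = \left(d^{2} + d^{2}\right) + 969 = 2 d^{2} + 969 = 969 + 2 d^{2}$)
$\frac{1}{E{\left(-7 \right)} + \left(- \frac{2004116}{k{\left(-1610 \right)}} + \frac{\left(-41\right) \left(-52\right) \left(-168\right)}{2968119}\right)} = \frac{1}{\left(-9 + \left(-7\right)^{2}\right) + \left(- \frac{2004116}{969 + 2 \left(-1610\right)^{2}} + \frac{\left(-41\right) \left(-52\right) \left(-168\right)}{2968119}\right)} = \frac{1}{\left(-9 + 49\right) + \left(- \frac{2004116}{969 + 2 \cdot 2592100} + 2132 \left(-168\right) \frac{1}{2968119}\right)} = \frac{1}{40 - \left(\frac{17056}{141339} + \frac{2004116}{969 + 5184200}\right)} = \frac{1}{40 - \left(\frac{17056}{141339} + \frac{2004116}{5185169}\right)} = \frac{1}{40 - \frac{33790726708}{66624236481}} = \frac{1}{\frac{2631178732532}{66624236481}} = \frac{66624236481}{2631178732532}$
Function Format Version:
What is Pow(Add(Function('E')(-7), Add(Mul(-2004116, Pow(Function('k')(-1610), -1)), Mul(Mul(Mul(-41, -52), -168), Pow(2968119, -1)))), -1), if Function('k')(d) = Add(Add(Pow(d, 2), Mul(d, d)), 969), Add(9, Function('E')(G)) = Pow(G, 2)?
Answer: Rational(66624236481, 2631178732532) ≈ 0.025321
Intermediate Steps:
Function('E')(G) = Add(-9, Pow(G, 2))
Function('k')(d) = Add(969, Mul(2, Pow(d, 2))) (Function('k')(d) = Add(Add(Pow(d, 2), Pow(d, 2)), 969) = Add(Mul(2, Pow(d, 2)), 969) = Add(969, Mul(2, Pow(d, 2))))
Pow(Add(Function('E')(-7), Add(Mul(-2004116, Pow(Function('k')(-1610), -1)), Mul(Mul(Mul(-41, -52), -168), Pow(2968119, -1)))), -1) = Pow(Add(Add(-9, Pow(-7, 2)), Add(Mul(-2004116, Pow(Add(969, Mul(2, Pow(-1610, 2))), -1)), Mul(Mul(Mul(-41, -52), -168), Pow(2968119, -1)))), -1) = Pow(Add(Add(-9, 49), Add(Mul(-2004116, Pow(Add(969, Mul(2, 2592100)), -1)), Mul(Mul(2132, -168), Rational(1, 2968119)))), -1) = Pow(Add(40, Add(Mul(-2004116, Pow(Add(969, 5184200), -1)), Mul(-358176, Rational(1, 2968119)))), -1) = Pow(Add(40, Add(Mul(-2004116, Pow(5185169, -1)), Rational(-17056, 141339))), -1) = Pow(Add(40, Add(Mul(-2004116, Rational(1, 5185169)), Rational(-17056, 141339))), -1) = Pow(Add(40, Add(Rational(-2004116, 5185169), Rational(-17056, 141339))), -1) = Pow(Add(40, Rational(-33790726708, 66624236481)), -1) = Pow(Rational(2631178732532, 66624236481), -1) = Rational(66624236481, 2631178732532)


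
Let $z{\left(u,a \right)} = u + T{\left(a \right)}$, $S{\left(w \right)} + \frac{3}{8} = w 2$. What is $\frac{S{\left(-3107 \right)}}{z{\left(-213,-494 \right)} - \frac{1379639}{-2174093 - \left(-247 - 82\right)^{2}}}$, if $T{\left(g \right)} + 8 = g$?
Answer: $\frac{56733117405}{6521956684} \approx 8.6988$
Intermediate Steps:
$T{\left(g \right)} = -8 + g$
$S{\left(w \right)} = - \frac{3}{8} + 2 w$ ($S{\left(w \right)} = - \frac{3}{8} + w 2 = - \frac{3}{8} + 2 w$)
$z{\left(u,a \right)} = -8 + a + u$ ($z{\left(u,a \right)} = u + \left(-8 + a\right) = -8 + a + u$)
$\frac{S{\left(-3107 \right)}}{z{\left(-213,-494 \right)} - \frac{1379639}{-2174093 - \left(-247 - 82\right)^{2}}} = \frac{- \frac{3}{8} + 2 \left(-3107\right)}{\left(-8 - 494 - 213\right) - \frac{1379639}{-2174093 - \left(-247 - 82\right)^{2}}} = \frac{- \frac{3}{8} - 6214}{-715 - \frac{1379639}{-2174093 - \left(-329\right)^{2}}} = - \frac{49715}{8 \left(-715 - \frac{1379639}{-2174093 - 108241}\right)} = - \frac{49715}{8 \left(-715 - \frac{1379639}{-2282334}\right)} = - \frac{49715}{8 \left(-715 - 1379639 \left(- \frac{1}{2282334}\right)\right)} = - \frac{49715}{8 \left(-715 - - \frac{1379639}{2282334}\right)} = - \frac{49715}{8 \left(-715 + \frac{1379639}{2282334}\right)} = - \frac{49715}{8 \left(- \frac{1630489171}{2282334}\right)} = \left(- \frac{49715}{8}\right) \left(- \frac{2282334}{1630489171}\right) = \frac{56733117405}{6521956684}$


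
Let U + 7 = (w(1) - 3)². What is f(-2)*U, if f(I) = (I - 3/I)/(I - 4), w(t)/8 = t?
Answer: 3/2 ≈ 1.5000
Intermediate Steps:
w(t) = 8*t
f(I) = (I - 3/I)/(-4 + I)
U = 18 (U = -7 + (8*1 - 3)² = -7 + (8 - 3)² = -7 + 5² = -7 + 25 = 18)
f(-2)*U = ((-3 + (-2)²)/((-2)*(-4 - 2)))*18 = -½*(-3 + 4)/(-6)*18 = -½*(-⅙)*1*18 = (1/12)*18 = 3/2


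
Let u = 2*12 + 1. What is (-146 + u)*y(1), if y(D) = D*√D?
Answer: -121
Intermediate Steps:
u = 25 (u = 24 + 1 = 25)
y(D) = D^(3/2)
(-146 + u)*y(1) = (-146 + 25)*1^(3/2) = -121*1 = -121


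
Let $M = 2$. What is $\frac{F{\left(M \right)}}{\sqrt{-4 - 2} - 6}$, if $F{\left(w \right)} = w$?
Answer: $- \frac{2}{7} - \frac{i \sqrt{6}}{21} \approx -0.28571 - 0.11664 i$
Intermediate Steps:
$\frac{F{\left(M \right)}}{\sqrt{-4 - 2} - 6} = \frac{2}{\sqrt{-4 - 2} - 6} = \frac{2}{\sqrt{-6} - 6} = \frac{2}{i \sqrt{6} - 6} = \frac{2}{-6 + i \sqrt{6}}$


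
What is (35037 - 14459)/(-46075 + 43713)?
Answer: -10289/1181 ≈ -8.7121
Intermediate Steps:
(35037 - 14459)/(-46075 + 43713) = 20578/(-2362) = 20578*(-1/2362) = -10289/1181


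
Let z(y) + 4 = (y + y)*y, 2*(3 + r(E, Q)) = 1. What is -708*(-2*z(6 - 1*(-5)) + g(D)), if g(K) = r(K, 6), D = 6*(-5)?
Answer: 338778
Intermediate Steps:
D = -30
r(E, Q) = -5/2 (r(E, Q) = -3 + (½)*1 = -3 + ½ = -5/2)
g(K) = -5/2
z(y) = -4 + 2*y² (z(y) = -4 + (y + y)*y = -4 + (2*y)*y = -4 + 2*y²)
-708*(-2*z(6 - 1*(-5)) + g(D)) = -708*(-2*(-4 + 2*(6 - 1*(-5))²) - 5/2) = -708*(-2*(-4 + 2*(6 + 5)²) - 5/2) = -708*(-2*(-4 + 2*11²) - 5/2) = -708*(-2*(-4 + 2*121) - 5/2) = -708*(-2*(-4 + 242) - 5/2) = -708*(-2*238 - 5/2) = -708*(-476 - 5/2) = -708*(-957/2) = 338778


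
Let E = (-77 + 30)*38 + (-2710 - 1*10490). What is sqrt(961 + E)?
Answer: 5*I*sqrt(561) ≈ 118.43*I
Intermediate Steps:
E = -14986 (E = -47*38 + (-2710 - 10490) = -1786 - 13200 = -14986)
sqrt(961 + E) = sqrt(961 - 14986) = sqrt(-14025) = 5*I*sqrt(561)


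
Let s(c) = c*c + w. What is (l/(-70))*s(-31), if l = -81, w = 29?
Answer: 8019/7 ≈ 1145.6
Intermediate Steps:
s(c) = 29 + c**2 (s(c) = c*c + 29 = c**2 + 29 = 29 + c**2)
(l/(-70))*s(-31) = (-81/(-70))*(29 + (-31)**2) = (-81*(-1/70))*(29 + 961) = (81/70)*990 = 8019/7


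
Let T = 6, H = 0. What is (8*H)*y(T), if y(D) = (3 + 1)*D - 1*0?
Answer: 0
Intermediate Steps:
y(D) = 4*D (y(D) = 4*D + 0 = 4*D)
(8*H)*y(T) = (8*0)*(4*6) = 0*24 = 0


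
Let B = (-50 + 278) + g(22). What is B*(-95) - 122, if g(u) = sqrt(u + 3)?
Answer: -22257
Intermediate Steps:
g(u) = sqrt(3 + u)
B = 233 (B = (-50 + 278) + sqrt(3 + 22) = 228 + sqrt(25) = 228 + 5 = 233)
B*(-95) - 122 = 233*(-95) - 122 = -22135 - 122 = -22257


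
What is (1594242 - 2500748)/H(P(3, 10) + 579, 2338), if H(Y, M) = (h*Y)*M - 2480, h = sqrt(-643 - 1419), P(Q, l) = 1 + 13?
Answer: 281016860/495446853939559 + 314202684901*I*sqrt(2062)/990893707879118 ≈ 5.672e-7 + 0.014399*I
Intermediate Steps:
P(Q, l) = 14
h = I*sqrt(2062) (h = sqrt(-2062) = I*sqrt(2062) ≈ 45.409*I)
H(Y, M) = -2480 + I*M*Y*sqrt(2062) (H(Y, M) = ((I*sqrt(2062))*Y)*M - 2480 = (I*Y*sqrt(2062))*M - 2480 = I*M*Y*sqrt(2062) - 2480 = -2480 + I*M*Y*sqrt(2062))
(1594242 - 2500748)/H(P(3, 10) + 579, 2338) = (1594242 - 2500748)/(-2480 + I*2338*(14 + 579)*sqrt(2062)) = -906506/(-2480 + I*2338*593*sqrt(2062)) = -906506/(-2480 + 1386434*I*sqrt(2062))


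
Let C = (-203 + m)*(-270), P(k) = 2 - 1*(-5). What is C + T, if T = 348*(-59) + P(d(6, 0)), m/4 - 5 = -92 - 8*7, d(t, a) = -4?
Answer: 188725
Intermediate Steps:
P(k) = 7 (P(k) = 2 + 5 = 7)
m = -572 (m = 20 + 4*(-92 - 8*7) = 20 + 4*(-92 - 1*56) = 20 + 4*(-92 - 56) = 20 + 4*(-148) = 20 - 592 = -572)
T = -20525 (T = 348*(-59) + 7 = -20532 + 7 = -20525)
C = 209250 (C = (-203 - 572)*(-270) = -775*(-270) = 209250)
C + T = 209250 - 20525 = 188725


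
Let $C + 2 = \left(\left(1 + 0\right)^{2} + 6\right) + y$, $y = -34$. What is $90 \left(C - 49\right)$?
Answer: $-7020$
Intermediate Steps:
$C = -29$ ($C = -2 - \left(28 - \left(1 + 0\right)^{2}\right) = -2 - \left(28 - 1\right) = -2 + \left(\left(1 + 6\right) - 34\right) = -2 + \left(7 - 34\right) = -2 - 27 = -29$)
$90 \left(C - 49\right) = 90 \left(-29 - 49\right) = 90 \left(-78\right) = -7020$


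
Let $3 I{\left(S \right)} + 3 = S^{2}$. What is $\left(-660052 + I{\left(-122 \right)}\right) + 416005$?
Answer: $- \frac{717260}{3} \approx -2.3909 \cdot 10^{5}$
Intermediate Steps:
$I{\left(S \right)} = -1 + \frac{S^{2}}{3}$
$\left(-660052 + I{\left(-122 \right)}\right) + 416005 = \left(-660052 - \left(1 - \frac{\left(-122\right)^{2}}{3}\right)\right) + 416005 = \left(-660052 + \left(-1 + \frac{1}{3} \cdot 14884\right)\right) + 416005 = \left(-660052 + \left(-1 + \frac{14884}{3}\right)\right) + 416005 = \left(-660052 + \frac{14881}{3}\right) + 416005 = - \frac{1965275}{3} + 416005 = - \frac{717260}{3}$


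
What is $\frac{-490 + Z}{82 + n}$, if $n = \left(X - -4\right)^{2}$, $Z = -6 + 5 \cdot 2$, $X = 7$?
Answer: $- \frac{486}{203} \approx -2.3941$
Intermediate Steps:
$Z = 4$ ($Z = -6 + 10 = 4$)
$n = 121$ ($n = \left(7 - -4\right)^{2} = \left(7 + \left(5 - 1\right)\right)^{2} = \left(7 + 4\right)^{2} = 11^{2} = 121$)
$\frac{-490 + Z}{82 + n} = \frac{-490 + 4}{82 + 121} = - \frac{486}{203}$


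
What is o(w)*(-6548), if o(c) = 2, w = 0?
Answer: -13096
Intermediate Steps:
o(w)*(-6548) = 2*(-6548) = -13096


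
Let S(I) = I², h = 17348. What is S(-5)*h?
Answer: 433700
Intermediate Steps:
S(-5)*h = (-5)²*17348 = 25*17348 = 433700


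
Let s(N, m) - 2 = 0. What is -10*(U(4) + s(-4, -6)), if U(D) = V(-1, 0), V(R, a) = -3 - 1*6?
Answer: 70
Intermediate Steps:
s(N, m) = 2 (s(N, m) = 2 + 0 = 2)
V(R, a) = -9 (V(R, a) = -3 - 6 = -9)
U(D) = -9
-10*(U(4) + s(-4, -6)) = -10*(-9 + 2) = -10*(-7) = 70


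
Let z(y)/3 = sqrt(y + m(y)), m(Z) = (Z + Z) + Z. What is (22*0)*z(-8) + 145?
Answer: 145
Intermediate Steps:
m(Z) = 3*Z (m(Z) = 2*Z + Z = 3*Z)
z(y) = 6*sqrt(y) (z(y) = 3*sqrt(y + 3*y) = 3*sqrt(4*y) = 3*(2*sqrt(y)) = 6*sqrt(y))
(22*0)*z(-8) + 145 = (22*0)*(6*sqrt(-8)) + 145 = 0*(6*(2*I*sqrt(2))) + 145 = 0*(12*I*sqrt(2)) + 145 = 0 + 145 = 145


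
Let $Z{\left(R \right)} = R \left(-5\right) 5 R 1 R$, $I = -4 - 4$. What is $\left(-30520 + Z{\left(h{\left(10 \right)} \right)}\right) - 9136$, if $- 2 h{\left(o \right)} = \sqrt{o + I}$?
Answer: $-39656 + \frac{25 \sqrt{2}}{4} \approx -39647.0$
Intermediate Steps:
$I = -8$ ($I = -4 - 4 = -8$)
$h{\left(o \right)} = - \frac{\sqrt{-8 + o}}{2}$ ($h{\left(o \right)} = - \frac{\sqrt{o - 8}}{2} = - \frac{\sqrt{-8 + o}}{2}$)
$Z{\left(R \right)} = - 25 R^{3}$ ($Z{\left(R \right)} = - 5 R 5 R R = - 25 R R^{2} = - 25 R^{3}$)
$\left(-30520 + Z{\left(h{\left(10 \right)} \right)}\right) - 9136 = \left(-30520 - 25 \left(- \frac{\sqrt{-8 + 10}}{2}\right)^{3}\right) - 9136 = \left(-30520 - 25 \left(- \frac{\sqrt{2}}{2}\right)^{3}\right) - 9136 = \left(-30520 - 25 \left(- \frac{\sqrt{2}}{4}\right)\right) - 9136 = \left(-30520 + \frac{25 \sqrt{2}}{4}\right) - 9136 = -39656 + \frac{25 \sqrt{2}}{4}$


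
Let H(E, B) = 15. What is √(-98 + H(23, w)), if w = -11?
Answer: I*√83 ≈ 9.1104*I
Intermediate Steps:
√(-98 + H(23, w)) = √(-98 + 15) = √(-83) = I*√83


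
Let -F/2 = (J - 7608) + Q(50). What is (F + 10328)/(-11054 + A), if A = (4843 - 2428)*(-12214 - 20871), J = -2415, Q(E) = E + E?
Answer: -30174/79911329 ≈ -0.00037759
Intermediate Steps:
Q(E) = 2*E
A = -79900275 (A = 2415*(-33085) = -79900275)
F = 19846 (F = -2*((-2415 - 7608) + 2*50) = -2*(-10023 + 100) = -2*(-9923) = 19846)
(F + 10328)/(-11054 + A) = (19846 + 10328)/(-11054 - 79900275) = 30174/(-79911329) = 30174*(-1/79911329) = -30174/79911329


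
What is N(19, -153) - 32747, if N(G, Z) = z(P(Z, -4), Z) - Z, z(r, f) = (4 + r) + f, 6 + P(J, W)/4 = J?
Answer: -33379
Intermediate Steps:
P(J, W) = -24 + 4*J
z(r, f) = 4 + f + r
N(G, Z) = -20 + 4*Z (N(G, Z) = (4 + Z + (-24 + 4*Z)) - Z = (-20 + 5*Z) - Z = -20 + 4*Z)
N(19, -153) - 32747 = (-20 + 4*(-153)) - 32747 = (-20 - 612) - 32747 = -632 - 32747 = -33379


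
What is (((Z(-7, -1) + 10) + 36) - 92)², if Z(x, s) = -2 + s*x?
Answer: 1681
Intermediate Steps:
(((Z(-7, -1) + 10) + 36) - 92)² = ((((-2 - 1*(-7)) + 10) + 36) - 92)² = ((((-2 + 7) + 10) + 36) - 92)² = (((5 + 10) + 36) - 92)² = ((15 + 36) - 92)² = (51 - 92)² = (-41)² = 1681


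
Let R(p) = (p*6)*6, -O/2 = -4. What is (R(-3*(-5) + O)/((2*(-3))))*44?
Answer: -6072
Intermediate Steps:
O = 8 (O = -2*(-4) = 8)
R(p) = 36*p (R(p) = (6*p)*6 = 36*p)
(R(-3*(-5) + O)/((2*(-3))))*44 = ((36*(-3*(-5) + 8))/((2*(-3))))*44 = ((36*(15 + 8))/(-6))*44 = ((36*23)*(-⅙))*44 = (828*(-⅙))*44 = -138*44 = -6072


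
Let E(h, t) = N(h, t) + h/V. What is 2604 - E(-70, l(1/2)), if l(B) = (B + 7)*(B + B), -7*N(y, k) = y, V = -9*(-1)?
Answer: 23416/9 ≈ 2601.8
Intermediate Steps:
V = 9
N(y, k) = -y/7
l(B) = 2*B*(7 + B) (l(B) = (7 + B)*(2*B) = 2*B*(7 + B))
E(h, t) = -2*h/63 (E(h, t) = -h/7 + h/9 = -2*h/63)
2604 - E(-70, l(1/2)) = 2604 - (-2)*(-70)/63 = 2604 - 1*20/9 = 2604 - 20/9 = 23416/9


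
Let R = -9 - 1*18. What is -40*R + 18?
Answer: 1098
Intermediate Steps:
R = -27 (R = -9 - 18 = -27)
-40*R + 18 = -40*(-27) + 18 = 1080 + 18 = 1098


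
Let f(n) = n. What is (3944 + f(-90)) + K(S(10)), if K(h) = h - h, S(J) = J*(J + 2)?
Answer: 3854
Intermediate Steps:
S(J) = J*(2 + J)
K(h) = 0
(3944 + f(-90)) + K(S(10)) = (3944 - 90) + 0 = 3854 + 0 = 3854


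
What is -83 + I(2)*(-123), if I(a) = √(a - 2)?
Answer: -83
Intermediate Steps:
I(a) = √(-2 + a)
-83 + I(2)*(-123) = -83 + √(-2 + 2)*(-123) = -83 + √0*(-123) = -83 + 0*(-123) = -83 + 0 = -83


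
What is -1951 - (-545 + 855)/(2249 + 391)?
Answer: -515095/264 ≈ -1951.1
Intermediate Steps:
-1951 - (-545 + 855)/(2249 + 391) = -1951 - 310/2640 = -1951 - 1*31/264 = -1951 - 31/264 = -515095/264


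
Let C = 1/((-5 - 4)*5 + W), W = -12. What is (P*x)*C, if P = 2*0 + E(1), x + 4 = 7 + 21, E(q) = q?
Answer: -8/19 ≈ -0.42105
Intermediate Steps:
x = 24 (x = -4 + (7 + 21) = -4 + 28 = 24)
C = -1/57 (C = 1/((-5 - 4)*5 - 12) = 1/(-9*5 - 12) = 1/(-45 - 12) = 1/(-57) = -1/57 ≈ -0.017544)
P = 1 (P = 2*0 + 1 = 0 + 1 = 1)
(P*x)*C = (1*24)*(-1/57) = 24*(-1/57) = -8/19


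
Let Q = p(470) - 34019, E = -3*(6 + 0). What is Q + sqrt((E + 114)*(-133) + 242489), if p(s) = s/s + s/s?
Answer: -34017 + sqrt(229721) ≈ -33538.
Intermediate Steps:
E = -18 (E = -3*6 = -18)
p(s) = 2 (p(s) = 1 + 1 = 2)
Q = -34017 (Q = 2 - 34019 = -34017)
Q + sqrt((E + 114)*(-133) + 242489) = -34017 + sqrt((-18 + 114)*(-133) + 242489) = -34017 + sqrt(96*(-133) + 242489) = -34017 + sqrt(-12768 + 242489) = -34017 + sqrt(229721)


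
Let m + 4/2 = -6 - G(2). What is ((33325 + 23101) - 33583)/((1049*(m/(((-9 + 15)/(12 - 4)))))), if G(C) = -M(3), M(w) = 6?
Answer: -68529/8392 ≈ -8.1660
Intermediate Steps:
G(C) = -6 (G(C) = -1*6 = -6)
m = -2 (m = -2 + (-6 - 1*(-6)) = -2 + (-6 + 6) = -2 + 0 = -2)
((33325 + 23101) - 33583)/((1049*(m/(((-9 + 15)/(12 - 4)))))) = ((33325 + 23101) - 33583)/((1049*(-2*(12 - 4)/(-9 + 15)))) = (56426 - 33583)/((1049*(-2/(6/8)))) = 22843/((1049*(-2/(6*(⅛))))) = 22843/((1049*(-2/¾))) = 22843/((1049*(-2*4/3))) = 22843/((1049*(-8/3))) = 22843/(-8392/3) = 22843*(-3/8392) = -68529/8392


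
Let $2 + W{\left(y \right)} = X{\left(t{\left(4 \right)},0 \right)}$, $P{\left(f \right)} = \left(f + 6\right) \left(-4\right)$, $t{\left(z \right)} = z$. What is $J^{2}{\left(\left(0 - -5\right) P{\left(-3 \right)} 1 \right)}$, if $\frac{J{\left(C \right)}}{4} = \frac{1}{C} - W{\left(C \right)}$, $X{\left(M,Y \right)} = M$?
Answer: $\frac{14641}{225} \approx 65.071$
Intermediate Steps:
$P{\left(f \right)} = -24 - 4 f$ ($P{\left(f \right)} = \left(6 + f\right) \left(-4\right) = -24 - 4 f$)
$W{\left(y \right)} = 2$ ($W{\left(y \right)} = -2 + 4 = 2$)
$J{\left(C \right)} = -8 + \frac{4}{C}$ ($J{\left(C \right)} = 4 \left(\frac{1}{C} - 2\right) = 4 \left(-2 + \frac{1}{C}\right) = -8 + \frac{4}{C}$)
$J^{2}{\left(\left(0 - -5\right) P{\left(-3 \right)} 1 \right)} = \left(-8 + \frac{4}{\left(0 - -5\right) \left(-24 - -12\right) 1}\right)^{2} = \left(-8 + \frac{4}{\left(0 + 5\right) \left(-24 + 12\right) 1}\right)^{2} = \left(-8 + \frac{4}{5 \left(-12\right) 1}\right)^{2} = \left(-8 + \frac{4}{\left(-60\right) 1}\right)^{2} = \left(-8 + \frac{4}{-60}\right)^{2} = \left(-8 + 4 \left(- \frac{1}{60}\right)\right)^{2} = \left(-8 - \frac{1}{15}\right)^{2} = \left(- \frac{121}{15}\right)^{2} = \frac{14641}{225}$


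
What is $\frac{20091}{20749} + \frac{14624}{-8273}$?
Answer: $- \frac{137220533}{171656477} \approx -0.79939$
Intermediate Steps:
$\frac{20091}{20749} + \frac{14624}{-8273} = 20091 \cdot \frac{1}{20749} + 14624 \left(- \frac{1}{8273}\right) = \frac{20091}{20749} - \frac{14624}{8273} = - \frac{137220533}{171656477}$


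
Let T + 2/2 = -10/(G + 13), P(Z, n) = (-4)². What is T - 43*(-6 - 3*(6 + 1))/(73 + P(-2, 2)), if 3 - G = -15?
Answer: 32342/2759 ≈ 11.722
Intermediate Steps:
G = 18 (G = 3 - 1*(-15) = 3 + 15 = 18)
P(Z, n) = 16
T = -41/31 (T = -1 - 10/(18 + 13) = -1 - 10/31 = -41/31 ≈ -1.3226)
T - 43*(-6 - 3*(6 + 1))/(73 + P(-2, 2)) = -41/31 - 43*(-6 - 3*(6 + 1))/(73 + 16) = -41/31 - 43*(-6 - 3*7)/89 = -41/31 - 43*(-6 - 21)/89 = -41/31 - (-1161)/89 = -41/31 - 43*(-27/89) = -41/31 + 1161/89 = 32342/2759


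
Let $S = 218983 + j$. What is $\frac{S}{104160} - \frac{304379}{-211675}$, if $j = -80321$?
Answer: $\frac{6105539549}{2204806800} \approx 2.7692$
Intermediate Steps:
$S = 138662$ ($S = 218983 - 80321 = 138662$)
$\frac{S}{104160} - \frac{304379}{-211675} = \frac{138662}{104160} - \frac{304379}{-211675} = 138662 \cdot \frac{1}{104160} - - \frac{304379}{211675} = \frac{69331}{52080} + \frac{304379}{211675} = \frac{6105539549}{2204806800}$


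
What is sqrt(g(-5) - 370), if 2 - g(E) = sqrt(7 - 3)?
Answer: I*sqrt(370) ≈ 19.235*I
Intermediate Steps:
g(E) = 0 (g(E) = 2 - sqrt(7 - 3) = 2 - sqrt(4) = 2 - 1*2 = 2 - 2 = 0)
sqrt(g(-5) - 370) = sqrt(0 - 370) = sqrt(-370) = I*sqrt(370)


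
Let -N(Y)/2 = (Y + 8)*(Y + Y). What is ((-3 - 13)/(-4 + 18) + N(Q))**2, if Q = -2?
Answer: 107584/49 ≈ 2195.6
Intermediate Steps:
N(Y) = -4*Y*(8 + Y) (N(Y) = -2*(Y + 8)*(Y + Y) = -2*(8 + Y)*2*Y = -4*Y*(8 + Y))
((-3 - 13)/(-4 + 18) + N(Q))**2 = ((-3 - 13)/(-4 + 18) - 4*(-2)*(8 - 2))**2 = (-16/14 - 4*(-2)*6)**2 = (-16*1/14 + 48)**2 = (-8/7 + 48)**2 = (328/7)**2 = 107584/49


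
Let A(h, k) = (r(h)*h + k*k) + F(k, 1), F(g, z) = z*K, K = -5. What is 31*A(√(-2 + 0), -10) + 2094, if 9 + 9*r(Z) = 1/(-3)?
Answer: 5039 - 868*I*√2/27 ≈ 5039.0 - 45.464*I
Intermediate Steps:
r(Z) = -28/27 (r(Z) = -1 + (⅑)/(-3) = -1 + (⅑)*(-⅓) = -1 - 1/27 = -28/27)
F(g, z) = -5*z (F(g, z) = z*(-5) = -5*z)
A(h, k) = -5 + k² - 28*h/27 (A(h, k) = (-28*h/27 + k*k) - 5*1 = (-28*h/27 + k²) - 5 = (k² - 28*h/27) - 5 = -5 + k² - 28*h/27)
31*A(√(-2 + 0), -10) + 2094 = 31*(-5 + (-10)² - 28*√(-2 + 0)/27) + 2094 = 31*(-5 + 100 - 28*I*√2/27) + 2094 = 31*(95 - 28*I*√2/27) + 2094 = (2945 - 868*I*√2/27) + 2094 = 5039 - 868*I*√2/27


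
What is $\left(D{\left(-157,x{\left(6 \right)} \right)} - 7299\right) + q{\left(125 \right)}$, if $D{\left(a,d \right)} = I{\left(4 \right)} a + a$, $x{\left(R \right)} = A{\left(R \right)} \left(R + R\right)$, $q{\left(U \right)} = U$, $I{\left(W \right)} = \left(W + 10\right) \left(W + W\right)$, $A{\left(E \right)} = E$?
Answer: $-24915$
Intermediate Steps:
$I{\left(W \right)} = 2 W \left(10 + W\right)$ ($I{\left(W \right)} = \left(10 + W\right) 2 W = 2 W \left(10 + W\right)$)
$x{\left(R \right)} = 2 R^{2}$ ($x{\left(R \right)} = R \left(R + R\right) = R 2 R = 2 R^{2}$)
$D{\left(a,d \right)} = 113 a$ ($D{\left(a,d \right)} = 2 \cdot 4 \left(10 + 4\right) a + a = 2 \cdot 4 \cdot 14 a + a = 112 a + a = 113 a$)
$\left(D{\left(-157,x{\left(6 \right)} \right)} - 7299\right) + q{\left(125 \right)} = \left(113 \left(-157\right) - 7299\right) + 125 = \left(-17741 - 7299\right) + 125 = -25040 + 125 = -24915$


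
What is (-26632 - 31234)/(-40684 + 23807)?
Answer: 57866/16877 ≈ 3.4287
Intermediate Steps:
(-26632 - 31234)/(-40684 + 23807) = -57866/(-16877) = -57866*(-1/16877) = 57866/16877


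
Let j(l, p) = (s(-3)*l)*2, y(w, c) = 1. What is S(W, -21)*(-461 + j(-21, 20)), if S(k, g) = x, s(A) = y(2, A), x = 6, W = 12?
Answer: -3018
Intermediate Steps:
s(A) = 1
j(l, p) = 2*l (j(l, p) = (1*l)*2 = l*2 = 2*l)
S(k, g) = 6
S(W, -21)*(-461 + j(-21, 20)) = 6*(-461 + 2*(-21)) = 6*(-461 - 42) = 6*(-503) = -3018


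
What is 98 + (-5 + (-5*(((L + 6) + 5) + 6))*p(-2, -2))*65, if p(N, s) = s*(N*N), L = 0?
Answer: 43973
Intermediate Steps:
p(N, s) = s*N²
98 + (-5 + (-5*(((L + 6) + 5) + 6))*p(-2, -2))*65 = 98 + (-5 + (-5*(((0 + 6) + 5) + 6))*(-2*(-2)²))*65 = 98 + (-5 + (-5*((6 + 5) + 6))*(-2*4))*65 = 98 + (-5 - 5*(11 + 6)*(-8))*65 = 98 + (-5 - 5*17*(-8))*65 = 98 + (-5 - 85*(-8))*65 = 98 + (-5 + 680)*65 = 98 + 675*65 = 98 + 43875 = 43973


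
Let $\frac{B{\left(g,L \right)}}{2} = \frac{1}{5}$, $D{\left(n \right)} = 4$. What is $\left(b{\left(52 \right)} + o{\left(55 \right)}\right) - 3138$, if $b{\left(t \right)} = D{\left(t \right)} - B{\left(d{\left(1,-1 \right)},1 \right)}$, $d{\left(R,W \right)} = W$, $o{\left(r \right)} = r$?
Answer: $- \frac{15397}{5} \approx -3079.4$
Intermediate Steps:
$B{\left(g,L \right)} = \frac{2}{5}$
$b{\left(t \right)} = \frac{18}{5}$ ($b{\left(t \right)} = 4 - \frac{2}{5} = \frac{18}{5}$)
$\left(b{\left(52 \right)} + o{\left(55 \right)}\right) - 3138 = \left(\frac{18}{5} + 55\right) - 3138 = \frac{293}{5} - 3138 = - \frac{15397}{5}$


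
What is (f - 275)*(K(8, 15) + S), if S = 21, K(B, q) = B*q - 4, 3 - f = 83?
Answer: -48635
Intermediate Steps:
f = -80 (f = 3 - 1*83 = 3 - 83 = -80)
K(B, q) = -4 + B*q
(f - 275)*(K(8, 15) + S) = (-80 - 275)*((-4 + 8*15) + 21) = -355*((-4 + 120) + 21) = -355*(116 + 21) = -355*137 = -48635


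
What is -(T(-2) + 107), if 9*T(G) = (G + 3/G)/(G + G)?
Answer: -7711/72 ≈ -107.10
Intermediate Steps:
T(G) = (G + 3/G)/(18*G) (T(G) = ((G + 3/G)/(G + G))/9 = ((G + 3/G)/((2*G)))/9 = ((G + 3/G)*(1/(2*G)))/9 = ((G + 3/G)/(2*G))/9 = (G + 3/G)/(18*G))
-(T(-2) + 107) = -((1/18)*(3 + (-2)**2)/(-2)**2 + 107) = -((1/18)*(1/4)*(3 + 4) + 107) = -((1/18)*(1/4)*7 + 107) = -(7/72 + 107) = -1*7711/72 = -7711/72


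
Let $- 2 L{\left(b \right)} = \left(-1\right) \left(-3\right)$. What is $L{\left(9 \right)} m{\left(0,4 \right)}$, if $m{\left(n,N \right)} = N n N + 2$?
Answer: $-3$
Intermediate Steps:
$L{\left(b \right)} = - \frac{3}{2}$ ($L{\left(b \right)} = - \frac{\left(-1\right) \left(-3\right)}{2} = \left(- \frac{1}{2}\right) 3 = - \frac{3}{2}$)
$m{\left(n,N \right)} = 2 + n N^{2}$ ($m{\left(n,N \right)} = n N^{2} + 2 = 2 + n N^{2}$)
$L{\left(9 \right)} m{\left(0,4 \right)} = - \frac{3 \left(2 + 0 \cdot 4^{2}\right)}{2} = - \frac{3 \left(2 + 0 \cdot 16\right)}{2} = - \frac{3 \left(2 + 0\right)}{2} = \left(- \frac{3}{2}\right) 2 = -3$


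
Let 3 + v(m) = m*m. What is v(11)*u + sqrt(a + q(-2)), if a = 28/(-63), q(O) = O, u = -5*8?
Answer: -4720 + I*sqrt(22)/3 ≈ -4720.0 + 1.5635*I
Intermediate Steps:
u = -40
v(m) = -3 + m**2 (v(m) = -3 + m*m = -3 + m**2)
a = -4/9 (a = 28*(-1/63) = -4/9 ≈ -0.44444)
v(11)*u + sqrt(a + q(-2)) = (-3 + 11**2)*(-40) + sqrt(-4/9 - 2) = (-3 + 121)*(-40) + sqrt(-22/9) = 118*(-40) + I*sqrt(22)/3 = -4720 + I*sqrt(22)/3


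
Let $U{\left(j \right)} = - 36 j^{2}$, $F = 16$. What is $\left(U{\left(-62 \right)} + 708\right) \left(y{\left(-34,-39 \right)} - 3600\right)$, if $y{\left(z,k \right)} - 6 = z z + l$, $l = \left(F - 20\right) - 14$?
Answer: $338132256$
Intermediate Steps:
$l = -18$ ($l = \left(16 - 20\right) - 14 = -4 - 14 = -18$)
$y{\left(z,k \right)} = -12 + z^{2}$ ($y{\left(z,k \right)} = 6 + \left(z z - 18\right) = 6 + \left(z^{2} - 18\right) = 6 + \left(-18 + z^{2}\right) = -12 + z^{2}$)
$\left(U{\left(-62 \right)} + 708\right) \left(y{\left(-34,-39 \right)} - 3600\right) = \left(- 36 \left(-62\right)^{2} + 708\right) \left(\left(-12 + \left(-34\right)^{2}\right) - 3600\right) = \left(\left(-36\right) 3844 + 708\right) \left(\left(-12 + 1156\right) - 3600\right) = \left(-138384 + 708\right) \left(1144 - 3600\right) = \left(-137676\right) \left(-2456\right) = 338132256$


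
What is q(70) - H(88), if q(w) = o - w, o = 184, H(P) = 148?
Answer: -34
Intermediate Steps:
q(w) = 184 - w
q(70) - H(88) = (184 - 1*70) - 1*148 = (184 - 70) - 148 = 114 - 148 = -34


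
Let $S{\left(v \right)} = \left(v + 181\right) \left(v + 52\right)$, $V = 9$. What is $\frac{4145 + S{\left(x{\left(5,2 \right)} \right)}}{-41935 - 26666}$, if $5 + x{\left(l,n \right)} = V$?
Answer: $- \frac{4835}{22867} \approx -0.21144$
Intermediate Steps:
$x{\left(l,n \right)} = 4$ ($x{\left(l,n \right)} = -5 + 9 = 4$)
$S{\left(v \right)} = \left(52 + v\right) \left(181 + v\right)$ ($S{\left(v \right)} = \left(181 + v\right) \left(52 + v\right) = \left(52 + v\right) \left(181 + v\right)$)
$\frac{4145 + S{\left(x{\left(5,2 \right)} \right)}}{-41935 - 26666} = \frac{4145 + \left(9412 + 4^{2} + 233 \cdot 4\right)}{-41935 - 26666} = \frac{4145 + \left(9412 + 16 + 932\right)}{-68601} = \left(4145 + 10360\right) \left(- \frac{1}{68601}\right) = 14505 \left(- \frac{1}{68601}\right) = - \frac{4835}{22867}$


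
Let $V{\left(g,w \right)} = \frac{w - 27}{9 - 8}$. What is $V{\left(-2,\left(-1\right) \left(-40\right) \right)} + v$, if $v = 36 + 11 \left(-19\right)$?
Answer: $-160$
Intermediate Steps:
$v = -173$ ($v = 36 - 209 = -173$)
$V{\left(g,w \right)} = -27 + w$ ($V{\left(g,w \right)} = \frac{-27 + w}{1} = \left(-27 + w\right) 1 = -27 + w$)
$V{\left(-2,\left(-1\right) \left(-40\right) \right)} + v = \left(-27 - -40\right) - 173 = \left(-27 + 40\right) - 173 = 13 - 173 = -160$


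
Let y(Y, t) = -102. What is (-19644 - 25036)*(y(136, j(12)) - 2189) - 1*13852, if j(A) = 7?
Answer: 102348028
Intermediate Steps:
(-19644 - 25036)*(y(136, j(12)) - 2189) - 1*13852 = (-19644 - 25036)*(-102 - 2189) - 1*13852 = -44680*(-2291) - 13852 = 102361880 - 13852 = 102348028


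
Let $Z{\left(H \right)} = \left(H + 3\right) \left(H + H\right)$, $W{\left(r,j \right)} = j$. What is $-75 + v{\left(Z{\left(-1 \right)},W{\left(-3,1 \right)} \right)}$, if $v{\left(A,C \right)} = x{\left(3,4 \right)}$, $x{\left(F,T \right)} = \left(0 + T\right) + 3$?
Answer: $-68$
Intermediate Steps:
$Z{\left(H \right)} = 2 H \left(3 + H\right)$ ($Z{\left(H \right)} = \left(3 + H\right) 2 H = 2 H \left(3 + H\right)$)
$x{\left(F,T \right)} = 3 + T$ ($x{\left(F,T \right)} = T + 3 = 3 + T$)
$v{\left(A,C \right)} = 7$ ($v{\left(A,C \right)} = 3 + 4 = 7$)
$-75 + v{\left(Z{\left(-1 \right)},W{\left(-3,1 \right)} \right)} = -75 + 7 = -68$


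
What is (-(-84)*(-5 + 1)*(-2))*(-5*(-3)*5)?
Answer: 50400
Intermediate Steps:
(-(-84)*(-5 + 1)*(-2))*(-5*(-3)*5) = (-(-84)*(-4*(-2)))*(15*5) = -(-84)*8*75 = -21*(-32)*75 = 672*75 = 50400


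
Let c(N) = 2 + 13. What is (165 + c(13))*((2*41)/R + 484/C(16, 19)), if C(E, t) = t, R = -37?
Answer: 2943000/703 ≈ 4186.3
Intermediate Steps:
c(N) = 15
(165 + c(13))*((2*41)/R + 484/C(16, 19)) = (165 + 15)*((2*41)/(-37) + 484/19) = 180*(82*(-1/37) + 484*(1/19)) = 180*(-82/37 + 484/19) = 180*(16350/703) = 2943000/703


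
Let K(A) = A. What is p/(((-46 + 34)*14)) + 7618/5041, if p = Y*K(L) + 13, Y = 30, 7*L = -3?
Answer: 8953727/5928216 ≈ 1.5104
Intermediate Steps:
L = -3/7 (L = (1/7)*(-3) = -3/7 ≈ -0.42857)
p = 1/7 (p = 30*(-3/7) + 13 = -90/7 + 13 = 1/7 ≈ 0.14286)
p/(((-46 + 34)*14)) + 7618/5041 = 1/(7*(((-46 + 34)*14))) + 7618/5041 = 1/(7*((-12*14))) + 7618*(1/5041) = (1/7)/(-168) + 7618/5041 = (1/7)*(-1/168) + 7618/5041 = -1/1176 + 7618/5041 = 8953727/5928216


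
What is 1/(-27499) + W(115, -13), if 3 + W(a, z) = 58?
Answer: 1512444/27499 ≈ 55.000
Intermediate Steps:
W(a, z) = 55 (W(a, z) = -3 + 58 = 55)
1/(-27499) + W(115, -13) = 1/(-27499) + 55 = -1/27499 + 55 = 1512444/27499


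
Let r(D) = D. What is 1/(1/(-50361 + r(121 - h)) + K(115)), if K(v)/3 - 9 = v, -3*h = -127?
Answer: 150847/56115081 ≈ 0.0026882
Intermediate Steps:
h = 127/3 (h = -⅓*(-127) = 127/3 ≈ 42.333)
K(v) = 27 + 3*v
1/(1/(-50361 + r(121 - h)) + K(115)) = 1/(1/(-50361 + (121 - 1*127/3)) + (27 + 3*115)) = 1/(1/(-50361 + (121 - 127/3)) + (27 + 345)) = 1/(1/(-50361 + 236/3) + 372) = 1/(1/(-150847/3) + 372) = 1/(-3/150847 + 372) = 1/(56115081/150847) = 150847/56115081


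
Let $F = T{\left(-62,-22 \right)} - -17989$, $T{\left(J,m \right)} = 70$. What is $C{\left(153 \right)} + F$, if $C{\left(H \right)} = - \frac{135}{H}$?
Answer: $\frac{306988}{17} \approx 18058.0$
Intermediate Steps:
$F = 18059$ ($F = 70 - -17989 = 70 + 17989 = 18059$)
$C{\left(153 \right)} + F = - \frac{135}{153} + 18059 = \left(-135\right) \frac{1}{153} + 18059 = - \frac{15}{17} + 18059 = \frac{306988}{17}$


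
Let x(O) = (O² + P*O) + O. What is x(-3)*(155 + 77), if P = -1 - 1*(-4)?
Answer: -696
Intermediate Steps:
P = 3 (P = -1 + 4 = 3)
x(O) = O² + 4*O (x(O) = (O² + 3*O) + O = O² + 4*O)
x(-3)*(155 + 77) = (-3*(4 - 3))*(155 + 77) = -3*1*232 = -3*232 = -696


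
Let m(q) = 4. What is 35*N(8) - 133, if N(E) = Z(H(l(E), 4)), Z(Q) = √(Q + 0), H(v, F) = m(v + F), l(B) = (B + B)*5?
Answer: -63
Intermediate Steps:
l(B) = 10*B (l(B) = (2*B)*5 = 10*B)
H(v, F) = 4
Z(Q) = √Q
N(E) = 2 (N(E) = √4 = 2)
35*N(8) - 133 = 35*2 - 133 = 70 - 133 = -63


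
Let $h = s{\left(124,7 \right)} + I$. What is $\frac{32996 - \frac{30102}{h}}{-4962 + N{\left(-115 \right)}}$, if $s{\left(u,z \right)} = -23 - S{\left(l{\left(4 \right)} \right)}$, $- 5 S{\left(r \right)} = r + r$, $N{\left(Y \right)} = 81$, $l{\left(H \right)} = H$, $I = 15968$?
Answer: $- \frac{2630719558}{389176773} \approx -6.7597$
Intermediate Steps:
$S{\left(r \right)} = - \frac{2 r}{5}$ ($S{\left(r \right)} = - \frac{r + r}{5} = - \frac{2 r}{5}$)
$s{\left(u,z \right)} = - \frac{107}{5}$ ($s{\left(u,z \right)} = -23 - \left(- \frac{2}{5}\right) 4 = -23 - - \frac{8}{5} = -23 + \frac{8}{5} = - \frac{107}{5}$)
$h = \frac{79733}{5}$ ($h = - \frac{107}{5} + 15968 = \frac{79733}{5} \approx 15947.0$)
$\frac{32996 - \frac{30102}{h}}{-4962 + N{\left(-115 \right)}} = \frac{32996 - \frac{30102}{\frac{79733}{5}}}{-4962 + 81} = \frac{32996 - \frac{150510}{79733}}{-4881} = \left(32996 - \frac{150510}{79733}\right) \left(- \frac{1}{4881}\right) = \frac{2630719558}{79733} \left(- \frac{1}{4881}\right) = - \frac{2630719558}{389176773}$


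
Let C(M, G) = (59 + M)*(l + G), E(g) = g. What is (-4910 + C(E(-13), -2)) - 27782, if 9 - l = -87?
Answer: -28368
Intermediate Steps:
l = 96 (l = 9 - 1*(-87) = 9 + 87 = 96)
C(M, G) = (59 + M)*(96 + G)
(-4910 + C(E(-13), -2)) - 27782 = (-4910 + (5664 + 59*(-2) + 96*(-13) - 2*(-13))) - 27782 = (-4910 + (5664 - 118 - 1248 + 26)) - 27782 = (-4910 + 4324) - 27782 = -586 - 27782 = -28368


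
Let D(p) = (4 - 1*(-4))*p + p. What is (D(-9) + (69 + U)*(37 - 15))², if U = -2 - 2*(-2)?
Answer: 2193361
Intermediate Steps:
U = 2 (U = -2 + 4 = 2)
D(p) = 9*p (D(p) = (4 + 4)*p + p = 8*p + p = 9*p)
(D(-9) + (69 + U)*(37 - 15))² = (9*(-9) + (69 + 2)*(37 - 15))² = (-81 + 71*22)² = (-81 + 1562)² = 1481² = 2193361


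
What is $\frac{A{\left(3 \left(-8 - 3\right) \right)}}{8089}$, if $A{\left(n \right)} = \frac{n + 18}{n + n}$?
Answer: $\frac{5}{177958} \approx 2.8097 \cdot 10^{-5}$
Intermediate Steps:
$A{\left(n \right)} = \frac{18 + n}{2 n}$
$\frac{A{\left(3 \left(-8 - 3\right) \right)}}{8089} = \frac{\frac{1}{2} \frac{1}{3 \left(-8 - 3\right)} \left(18 + 3 \left(-8 - 3\right)\right)}{8089} = \frac{18 + 3 \left(-11\right)}{2 \cdot 3 \left(-11\right)} \frac{1}{8089} = \frac{18 - 33}{2 \left(-33\right)} \frac{1}{8089} = \frac{1}{2} \left(- \frac{1}{33}\right) \left(-15\right) \frac{1}{8089} = \frac{5}{22} \cdot \frac{1}{8089} = \frac{5}{177958}$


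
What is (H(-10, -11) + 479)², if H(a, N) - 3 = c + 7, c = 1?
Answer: 240100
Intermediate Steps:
H(a, N) = 11 (H(a, N) = 3 + (1 + 7) = 3 + 8 = 11)
(H(-10, -11) + 479)² = (11 + 479)² = 490² = 240100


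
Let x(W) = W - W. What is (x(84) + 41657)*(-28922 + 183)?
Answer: -1197180523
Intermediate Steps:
x(W) = 0
(x(84) + 41657)*(-28922 + 183) = (0 + 41657)*(-28922 + 183) = 41657*(-28739) = -1197180523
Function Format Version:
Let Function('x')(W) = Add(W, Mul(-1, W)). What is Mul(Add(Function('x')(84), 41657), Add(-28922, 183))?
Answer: -1197180523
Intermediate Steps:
Function('x')(W) = 0
Mul(Add(Function('x')(84), 41657), Add(-28922, 183)) = Mul(Add(0, 41657), Add(-28922, 183)) = Mul(41657, -28739) = -1197180523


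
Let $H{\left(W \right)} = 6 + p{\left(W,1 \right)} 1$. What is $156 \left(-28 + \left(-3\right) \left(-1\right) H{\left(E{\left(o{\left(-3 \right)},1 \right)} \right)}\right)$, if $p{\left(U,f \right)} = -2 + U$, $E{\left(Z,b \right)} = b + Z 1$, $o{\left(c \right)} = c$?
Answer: $-3432$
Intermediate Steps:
$E{\left(Z,b \right)} = Z + b$ ($E{\left(Z,b \right)} = b + Z = Z + b$)
$H{\left(W \right)} = 4 + W$ ($H{\left(W \right)} = 6 + \left(-2 + W\right) 1 = 6 + \left(-2 + W\right) = 4 + W$)
$156 \left(-28 + \left(-3\right) \left(-1\right) H{\left(E{\left(o{\left(-3 \right)},1 \right)} \right)}\right) = 156 \left(-28 + \left(-3\right) \left(-1\right) \left(4 + \left(-3 + 1\right)\right)\right) = 156 \left(-28 + 3 \left(4 - 2\right)\right) = 156 \left(-28 + 3 \cdot 2\right) = 156 \left(-28 + 6\right) = 156 \left(-22\right) = -3432$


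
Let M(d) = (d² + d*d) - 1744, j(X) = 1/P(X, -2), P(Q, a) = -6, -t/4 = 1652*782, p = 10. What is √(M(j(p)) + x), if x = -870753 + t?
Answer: I*√217438306/6 ≈ 2457.6*I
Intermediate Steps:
t = -5167456 (t = -6608*782 = -4*1291864 = -5167456)
j(X) = -⅙ (j(X) = 1/(-6) = -⅙)
x = -6038209 (x = -870753 - 5167456 = -6038209)
M(d) = -1744 + 2*d² (M(d) = (d² + d²) - 1744 = 2*d² - 1744 = -1744 + 2*d²)
√(M(j(p)) + x) = √((-1744 + 2*(-⅙)²) - 6038209) = √((-1744 + 2*(1/36)) - 6038209) = √((-1744 + 1/18) - 6038209) = √(-31391/18 - 6038209) = √(-108719153/18) = I*√217438306/6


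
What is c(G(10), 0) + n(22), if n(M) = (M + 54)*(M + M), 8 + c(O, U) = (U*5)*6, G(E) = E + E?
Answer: 3336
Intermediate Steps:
G(E) = 2*E
c(O, U) = -8 + 30*U (c(O, U) = -8 + (U*5)*6 = -8 + (5*U)*6 = -8 + 30*U)
n(M) = 2*M*(54 + M) (n(M) = (54 + M)*(2*M) = 2*M*(54 + M))
c(G(10), 0) + n(22) = (-8 + 30*0) + 2*22*(54 + 22) = (-8 + 0) + 2*22*76 = -8 + 3344 = 3336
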